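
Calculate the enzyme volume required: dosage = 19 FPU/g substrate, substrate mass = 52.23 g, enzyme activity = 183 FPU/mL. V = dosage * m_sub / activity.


V = dosage * m_sub / activity
V = 19 * 52.23 / 183
V = 5.4228 mL

5.4228 mL


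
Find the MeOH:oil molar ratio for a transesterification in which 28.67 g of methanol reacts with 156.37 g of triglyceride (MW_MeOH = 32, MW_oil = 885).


Molar ratio = n_MeOH / n_oil = (MeOH/32) / (oil/885) = (MeOH * 885) / (32 * oil)
= (28.67 * 885) / (32 * 156.37)
= 5.0707

5.0707


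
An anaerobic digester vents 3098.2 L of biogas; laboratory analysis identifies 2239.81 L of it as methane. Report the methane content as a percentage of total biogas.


CH4% = V_CH4 / V_total * 100
= 2239.81 / 3098.2 * 100
= 72.2939%

72.2939%


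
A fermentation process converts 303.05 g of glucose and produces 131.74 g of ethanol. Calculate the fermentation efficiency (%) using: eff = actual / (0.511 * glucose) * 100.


Fermentation efficiency = (actual / (0.511 * glucose)) * 100
= (131.74 / (0.511 * 303.05)) * 100
= 85.0712%

85.0712%


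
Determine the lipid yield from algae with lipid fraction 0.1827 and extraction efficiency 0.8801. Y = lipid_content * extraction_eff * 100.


Y = lipid_content * extraction_eff * 100
= 0.1827 * 0.8801 * 100
= 16.0794%

16.0794%


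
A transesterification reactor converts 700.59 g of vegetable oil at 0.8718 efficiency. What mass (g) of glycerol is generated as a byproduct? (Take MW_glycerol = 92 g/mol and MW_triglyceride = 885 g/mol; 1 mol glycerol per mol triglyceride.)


glycerol = oil * conv * (92/885)
= 700.59 * 0.8718 * 92 / 885
= 63.4929 g

63.4929 g


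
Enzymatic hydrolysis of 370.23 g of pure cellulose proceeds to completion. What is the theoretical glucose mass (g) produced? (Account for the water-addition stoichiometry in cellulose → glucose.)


glucose = cellulose * 180/162
= 370.23 * 180/162
= 411.3667 g

411.3667 g


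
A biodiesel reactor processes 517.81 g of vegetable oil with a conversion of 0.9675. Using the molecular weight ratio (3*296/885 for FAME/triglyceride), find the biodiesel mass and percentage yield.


m_FAME = oil * conv * (3 * 296 / 885) = oil * conv * (888/885)
= 517.81 * 0.9675 * 888 / 885
= 502.6794 g
Y = m_FAME / oil * 100 = conv * (888/885) * 100
= 0.9675 * 888 / 885 * 100
= 97.08%

502.6794 g FAME; Y = 97.08%


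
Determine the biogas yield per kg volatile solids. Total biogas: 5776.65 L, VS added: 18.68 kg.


Y = V / VS
= 5776.65 / 18.68
= 309.2425 L/kg VS

309.2425 L/kg VS


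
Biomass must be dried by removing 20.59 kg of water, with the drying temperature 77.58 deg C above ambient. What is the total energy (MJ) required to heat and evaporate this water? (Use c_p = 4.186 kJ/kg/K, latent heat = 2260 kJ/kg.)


E = m_water * (4.186 * dT + 2260) / 1000
= 20.59 * (4.186 * 77.58 + 2260) / 1000
= 53.2200 MJ

53.2200 MJ


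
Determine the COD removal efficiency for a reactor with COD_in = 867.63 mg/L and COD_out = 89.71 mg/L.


eta = (COD_in - COD_out) / COD_in * 100
= (867.63 - 89.71) / 867.63 * 100
= 89.6603%

89.6603%


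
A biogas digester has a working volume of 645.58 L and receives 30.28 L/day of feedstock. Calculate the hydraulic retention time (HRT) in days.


HRT = V / Q
= 645.58 / 30.28
= 21.3203 days

21.3203 days


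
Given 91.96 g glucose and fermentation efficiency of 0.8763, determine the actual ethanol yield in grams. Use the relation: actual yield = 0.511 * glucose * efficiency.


Actual ethanol: m = 0.511 * 91.96 * 0.8763
m = 41.1787 g

41.1787 g


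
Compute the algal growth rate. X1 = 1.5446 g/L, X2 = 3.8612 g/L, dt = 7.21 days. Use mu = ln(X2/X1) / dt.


mu = ln(X2/X1) / dt
= ln(3.8612/1.5446) / 7.21
= 0.1271 per day

0.1271 per day


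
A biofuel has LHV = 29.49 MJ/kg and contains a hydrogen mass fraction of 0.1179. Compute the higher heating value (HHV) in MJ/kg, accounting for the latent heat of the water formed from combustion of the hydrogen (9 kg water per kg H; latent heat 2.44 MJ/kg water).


HHV = LHV + H_frac * 9 * 2.44
= 29.49 + 0.1179 * 9 * 2.44
= 32.0791 MJ/kg

32.0791 MJ/kg


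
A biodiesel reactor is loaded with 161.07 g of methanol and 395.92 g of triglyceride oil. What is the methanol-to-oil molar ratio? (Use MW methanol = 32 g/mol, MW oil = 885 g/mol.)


Molar ratio = n_MeOH / n_oil = (MeOH/32) / (oil/885) = (MeOH * 885) / (32 * oil)
= (161.07 * 885) / (32 * 395.92)
= 11.2512

11.2512


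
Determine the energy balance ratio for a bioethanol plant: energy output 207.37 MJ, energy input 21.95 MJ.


EROI = E_out / E_in
= 207.37 / 21.95
= 9.4474

9.4474


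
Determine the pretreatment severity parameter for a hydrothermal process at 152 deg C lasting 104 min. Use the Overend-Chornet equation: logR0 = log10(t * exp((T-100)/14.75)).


logR0 = log10(t * exp((T - 100) / 14.75))
= log10(104 * exp((152 - 100) / 14.75))
= 3.5481

3.5481


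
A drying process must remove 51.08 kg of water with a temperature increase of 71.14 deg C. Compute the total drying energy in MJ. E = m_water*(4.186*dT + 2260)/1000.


E = m_water * (4.186 * dT + 2260) / 1000
= 51.08 * (4.186 * 71.14 + 2260) / 1000
= 130.6520 MJ

130.6520 MJ


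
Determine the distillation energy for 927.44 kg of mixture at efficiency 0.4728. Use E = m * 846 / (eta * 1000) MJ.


E = m * 846 / (eta * 1000)
= 927.44 * 846 / (0.4728 * 1000)
= 1659.5056 MJ

1659.5056 MJ


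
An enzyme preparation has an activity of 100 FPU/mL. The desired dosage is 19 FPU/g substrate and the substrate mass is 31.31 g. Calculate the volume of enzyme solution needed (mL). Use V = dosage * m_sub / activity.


V = dosage * m_sub / activity
V = 19 * 31.31 / 100
V = 5.9489 mL

5.9489 mL


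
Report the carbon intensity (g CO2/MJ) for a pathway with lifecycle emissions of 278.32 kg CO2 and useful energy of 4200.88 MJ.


CI = CO2 * 1000 / E
= 278.32 * 1000 / 4200.88
= 66.2528 g CO2/MJ

66.2528 g CO2/MJ


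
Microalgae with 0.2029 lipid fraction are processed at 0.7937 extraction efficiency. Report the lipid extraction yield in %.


Y = lipid_content * extraction_eff * 100
= 0.2029 * 0.7937 * 100
= 16.1042%

16.1042%


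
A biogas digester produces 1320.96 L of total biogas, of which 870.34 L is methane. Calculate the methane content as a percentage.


CH4% = V_CH4 / V_total * 100
= 870.34 / 1320.96 * 100
= 65.8869%

65.8869%


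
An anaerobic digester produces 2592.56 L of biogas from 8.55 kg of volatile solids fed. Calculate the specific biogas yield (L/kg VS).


Y = V / VS
= 2592.56 / 8.55
= 303.2234 L/kg VS

303.2234 L/kg VS


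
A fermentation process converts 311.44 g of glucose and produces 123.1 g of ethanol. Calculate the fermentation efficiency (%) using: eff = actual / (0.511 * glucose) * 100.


Fermentation efficiency = (actual / (0.511 * glucose)) * 100
= (123.1 / (0.511 * 311.44)) * 100
= 77.3504%

77.3504%


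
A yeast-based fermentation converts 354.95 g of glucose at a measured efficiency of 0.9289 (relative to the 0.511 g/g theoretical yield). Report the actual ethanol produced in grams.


Actual ethanol: m = 0.511 * 354.95 * 0.9289
m = 168.4834 g

168.4834 g


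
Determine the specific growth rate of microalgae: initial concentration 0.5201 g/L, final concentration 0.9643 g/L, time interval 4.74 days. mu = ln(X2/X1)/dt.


mu = ln(X2/X1) / dt
= ln(0.9643/0.5201) / 4.74
= 0.1302 per day

0.1302 per day


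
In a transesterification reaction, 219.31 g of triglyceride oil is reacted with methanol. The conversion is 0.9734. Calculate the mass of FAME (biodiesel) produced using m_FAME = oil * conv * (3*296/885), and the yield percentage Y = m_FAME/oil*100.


m_FAME = oil * conv * (3 * 296 / 885) = oil * conv * (888/885)
= 219.31 * 0.9734 * 888 / 885
= 214.2000 g
Y = m_FAME / oil * 100 = conv * (888/885) * 100
= 0.9734 * 888 / 885 * 100
= 97.67%

214.2000 g FAME; Y = 97.67%


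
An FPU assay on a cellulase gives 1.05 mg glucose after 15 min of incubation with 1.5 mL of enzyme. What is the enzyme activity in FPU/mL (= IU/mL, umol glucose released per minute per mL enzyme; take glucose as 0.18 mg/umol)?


Activity = glucose_mg / (0.18 mg/umol * V_mL * t_min)
= 1.05 / (0.18 * 1.5 * 15)
= 0.2593 FPU/mL

0.2593 FPU/mL


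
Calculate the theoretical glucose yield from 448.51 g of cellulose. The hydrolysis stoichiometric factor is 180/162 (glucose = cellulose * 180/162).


glucose = cellulose * 180/162
= 448.51 * 180/162
= 498.3444 g

498.3444 g


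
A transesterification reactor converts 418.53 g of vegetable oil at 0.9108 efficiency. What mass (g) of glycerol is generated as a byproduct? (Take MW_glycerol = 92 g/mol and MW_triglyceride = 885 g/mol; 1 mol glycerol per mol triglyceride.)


glycerol = oil * conv * (92/885)
= 418.53 * 0.9108 * 92 / 885
= 39.6273 g

39.6273 g


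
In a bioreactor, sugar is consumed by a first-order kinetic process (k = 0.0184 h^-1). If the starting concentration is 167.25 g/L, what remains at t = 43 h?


S = S0 * exp(-k * t)
S = 167.25 * exp(-0.0184 * 43)
S = 75.8145 g/L

75.8145 g/L


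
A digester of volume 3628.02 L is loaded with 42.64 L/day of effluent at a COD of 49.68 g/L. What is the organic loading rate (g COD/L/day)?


OLR = Q * S / V
= 42.64 * 49.68 / 3628.02
= 0.5839 g/L/day

0.5839 g/L/day


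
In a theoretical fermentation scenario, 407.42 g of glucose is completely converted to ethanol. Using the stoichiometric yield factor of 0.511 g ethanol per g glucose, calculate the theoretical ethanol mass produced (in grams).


Theoretical ethanol yield: m_EtOH = 0.511 * m_glucose
m_EtOH = 0.511 * 407.42 = 208.1916 g

208.1916 g


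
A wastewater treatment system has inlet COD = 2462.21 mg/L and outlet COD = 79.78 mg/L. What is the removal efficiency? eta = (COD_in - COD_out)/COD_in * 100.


eta = (COD_in - COD_out) / COD_in * 100
= (2462.21 - 79.78) / 2462.21 * 100
= 96.7598%

96.7598%


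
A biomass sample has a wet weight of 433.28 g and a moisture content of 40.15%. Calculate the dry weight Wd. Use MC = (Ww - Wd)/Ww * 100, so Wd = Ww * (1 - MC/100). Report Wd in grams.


Wd = Ww * (1 - MC/100)
= 433.28 * (1 - 40.15/100)
= 259.3181 g

259.3181 g


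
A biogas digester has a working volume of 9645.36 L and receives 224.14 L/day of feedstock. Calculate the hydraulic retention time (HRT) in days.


HRT = V / Q
= 9645.36 / 224.14
= 43.0327 days

43.0327 days


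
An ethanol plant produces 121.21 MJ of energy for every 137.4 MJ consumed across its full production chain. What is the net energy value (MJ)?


NEV = E_out - E_in
= 121.21 - 137.4
= -16.1900 MJ

-16.1900 MJ


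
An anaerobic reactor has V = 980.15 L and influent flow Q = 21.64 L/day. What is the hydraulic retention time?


HRT = V / Q
= 980.15 / 21.64
= 45.2934 days

45.2934 days


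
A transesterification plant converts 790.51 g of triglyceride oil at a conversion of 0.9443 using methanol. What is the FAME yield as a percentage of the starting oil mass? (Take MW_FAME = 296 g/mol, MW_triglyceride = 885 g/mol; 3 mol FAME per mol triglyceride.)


m_FAME = oil * conv * (3 * 296 / 885) = oil * conv * (888/885)
= 790.51 * 0.9443 * 888 / 885
= 749.0090 g
Y = m_FAME / oil * 100 = conv * (888/885) * 100
= 0.9443 * 888 / 885 * 100
= 94.75%

94.75%


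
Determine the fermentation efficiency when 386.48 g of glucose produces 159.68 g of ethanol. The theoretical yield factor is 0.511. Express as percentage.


Fermentation efficiency = (actual / (0.511 * glucose)) * 100
= (159.68 / (0.511 * 386.48)) * 100
= 80.8542%

80.8542%


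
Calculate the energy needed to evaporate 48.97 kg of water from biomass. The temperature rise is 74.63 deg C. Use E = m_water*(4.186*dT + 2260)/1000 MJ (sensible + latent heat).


E = m_water * (4.186 * dT + 2260) / 1000
= 48.97 * (4.186 * 74.63 + 2260) / 1000
= 125.9705 MJ

125.9705 MJ


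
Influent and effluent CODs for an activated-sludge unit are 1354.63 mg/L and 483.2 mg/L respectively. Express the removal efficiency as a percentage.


eta = (COD_in - COD_out) / COD_in * 100
= (1354.63 - 483.2) / 1354.63 * 100
= 64.3297%

64.3297%


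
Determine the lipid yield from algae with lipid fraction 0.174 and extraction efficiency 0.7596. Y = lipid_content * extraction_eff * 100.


Y = lipid_content * extraction_eff * 100
= 0.174 * 0.7596 * 100
= 13.2170%

13.2170%


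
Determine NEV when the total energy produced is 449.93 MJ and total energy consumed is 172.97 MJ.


NEV = E_out - E_in
= 449.93 - 172.97
= 276.9600 MJ

276.9600 MJ


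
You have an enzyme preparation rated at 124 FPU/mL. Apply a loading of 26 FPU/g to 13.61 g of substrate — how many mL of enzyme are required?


V = dosage * m_sub / activity
V = 26 * 13.61 / 124
V = 2.8537 mL

2.8537 mL


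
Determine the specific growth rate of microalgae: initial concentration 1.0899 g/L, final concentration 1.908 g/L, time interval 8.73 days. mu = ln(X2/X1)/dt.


mu = ln(X2/X1) / dt
= ln(1.908/1.0899) / 8.73
= 0.0641 per day

0.0641 per day


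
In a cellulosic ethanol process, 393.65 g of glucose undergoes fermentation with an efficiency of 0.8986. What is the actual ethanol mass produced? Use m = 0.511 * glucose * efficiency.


Actual ethanol: m = 0.511 * 393.65 * 0.8986
m = 180.7580 g

180.7580 g


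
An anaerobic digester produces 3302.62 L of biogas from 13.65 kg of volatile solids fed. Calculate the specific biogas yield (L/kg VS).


Y = V / VS
= 3302.62 / 13.65
= 241.9502 L/kg VS

241.9502 L/kg VS


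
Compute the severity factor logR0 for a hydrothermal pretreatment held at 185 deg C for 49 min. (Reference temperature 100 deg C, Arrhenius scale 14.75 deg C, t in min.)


logR0 = log10(t * exp((T - 100) / 14.75))
= log10(49 * exp((185 - 100) / 14.75))
= 4.1929

4.1929


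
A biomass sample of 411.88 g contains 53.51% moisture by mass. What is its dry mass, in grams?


Wd = Ww * (1 - MC/100)
= 411.88 * (1 - 53.51/100)
= 191.4830 g

191.4830 g


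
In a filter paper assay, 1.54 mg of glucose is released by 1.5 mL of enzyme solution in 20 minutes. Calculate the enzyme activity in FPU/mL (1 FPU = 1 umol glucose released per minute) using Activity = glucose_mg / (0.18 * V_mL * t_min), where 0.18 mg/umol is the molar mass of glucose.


Activity = glucose_mg / (0.18 mg/umol * V_mL * t_min)
= 1.54 / (0.18 * 1.5 * 20)
= 0.2852 FPU/mL

0.2852 FPU/mL


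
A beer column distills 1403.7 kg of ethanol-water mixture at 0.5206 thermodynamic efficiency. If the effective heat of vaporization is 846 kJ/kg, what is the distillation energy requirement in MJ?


E = m * 846 / (eta * 1000)
= 1403.7 * 846 / (0.5206 * 1000)
= 2281.0799 MJ

2281.0799 MJ


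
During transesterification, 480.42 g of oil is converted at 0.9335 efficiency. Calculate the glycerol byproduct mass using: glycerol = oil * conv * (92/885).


glycerol = oil * conv * (92/885)
= 480.42 * 0.9335 * 92 / 885
= 46.6208 g

46.6208 g


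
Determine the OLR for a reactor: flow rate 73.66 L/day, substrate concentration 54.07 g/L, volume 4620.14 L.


OLR = Q * S / V
= 73.66 * 54.07 / 4620.14
= 0.8621 g/L/day

0.8621 g/L/day


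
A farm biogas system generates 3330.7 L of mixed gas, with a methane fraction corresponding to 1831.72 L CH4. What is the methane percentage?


CH4% = V_CH4 / V_total * 100
= 1831.72 / 3330.7 * 100
= 54.9950%

54.9950%


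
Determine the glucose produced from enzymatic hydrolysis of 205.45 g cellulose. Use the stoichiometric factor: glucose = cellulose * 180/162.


glucose = cellulose * 180/162
= 205.45 * 180/162
= 228.2778 g

228.2778 g


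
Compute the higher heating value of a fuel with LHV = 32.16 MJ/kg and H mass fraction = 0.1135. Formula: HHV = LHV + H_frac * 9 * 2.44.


HHV = LHV + H_frac * 9 * 2.44
= 32.16 + 0.1135 * 9 * 2.44
= 34.6525 MJ/kg

34.6525 MJ/kg


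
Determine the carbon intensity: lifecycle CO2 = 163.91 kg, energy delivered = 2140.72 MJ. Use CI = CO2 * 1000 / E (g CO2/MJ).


CI = CO2 * 1000 / E
= 163.91 * 1000 / 2140.72
= 76.5677 g CO2/MJ

76.5677 g CO2/MJ


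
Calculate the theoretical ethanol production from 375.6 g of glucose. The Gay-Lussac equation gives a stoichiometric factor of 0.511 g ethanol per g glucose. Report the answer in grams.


Theoretical ethanol yield: m_EtOH = 0.511 * m_glucose
m_EtOH = 0.511 * 375.6 = 191.9316 g

191.9316 g


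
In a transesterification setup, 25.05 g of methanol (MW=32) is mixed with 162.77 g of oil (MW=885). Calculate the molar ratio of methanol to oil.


Molar ratio = n_MeOH / n_oil = (MeOH/32) / (oil/885) = (MeOH * 885) / (32 * oil)
= (25.05 * 885) / (32 * 162.77)
= 4.2562

4.2562


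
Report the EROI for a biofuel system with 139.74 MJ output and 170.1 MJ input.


EROI = E_out / E_in
= 139.74 / 170.1
= 0.8215

0.8215


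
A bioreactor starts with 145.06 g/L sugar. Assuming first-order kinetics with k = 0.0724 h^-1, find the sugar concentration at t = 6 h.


S = S0 * exp(-k * t)
S = 145.06 * exp(-0.0724 * 6)
S = 93.9486 g/L

93.9486 g/L


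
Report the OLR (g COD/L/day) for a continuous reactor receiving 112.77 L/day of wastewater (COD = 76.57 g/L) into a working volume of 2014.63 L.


OLR = Q * S / V
= 112.77 * 76.57 / 2014.63
= 4.2860 g/L/day

4.2860 g/L/day


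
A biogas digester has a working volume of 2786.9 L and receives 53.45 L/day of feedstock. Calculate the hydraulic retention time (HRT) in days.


HRT = V / Q
= 2786.9 / 53.45
= 52.1403 days

52.1403 days


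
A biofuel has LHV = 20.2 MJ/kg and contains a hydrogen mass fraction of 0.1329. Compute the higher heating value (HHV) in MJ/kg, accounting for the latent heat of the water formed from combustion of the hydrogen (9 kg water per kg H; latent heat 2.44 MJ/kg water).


HHV = LHV + H_frac * 9 * 2.44
= 20.2 + 0.1329 * 9 * 2.44
= 23.1185 MJ/kg

23.1185 MJ/kg


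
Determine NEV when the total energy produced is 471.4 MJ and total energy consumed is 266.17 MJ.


NEV = E_out - E_in
= 471.4 - 266.17
= 205.2300 MJ

205.2300 MJ


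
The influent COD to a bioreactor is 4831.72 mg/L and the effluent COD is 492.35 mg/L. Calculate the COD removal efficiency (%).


eta = (COD_in - COD_out) / COD_in * 100
= (4831.72 - 492.35) / 4831.72 * 100
= 89.8100%

89.8100%


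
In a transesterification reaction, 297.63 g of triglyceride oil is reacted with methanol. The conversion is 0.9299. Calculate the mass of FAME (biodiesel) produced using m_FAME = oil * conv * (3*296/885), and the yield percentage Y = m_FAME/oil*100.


m_FAME = oil * conv * (3 * 296 / 885) = oil * conv * (888/885)
= 297.63 * 0.9299 * 888 / 885
= 277.7043 g
Y = m_FAME / oil * 100 = conv * (888/885) * 100
= 0.9299 * 888 / 885 * 100
= 93.31%

277.7043 g FAME; Y = 93.31%


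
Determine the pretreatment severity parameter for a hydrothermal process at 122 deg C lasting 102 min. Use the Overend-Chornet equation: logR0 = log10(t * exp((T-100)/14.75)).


logR0 = log10(t * exp((T - 100) / 14.75))
= log10(102 * exp((122 - 100) / 14.75))
= 2.6564

2.6564


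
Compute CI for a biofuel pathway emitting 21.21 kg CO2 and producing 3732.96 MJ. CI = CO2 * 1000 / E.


CI = CO2 * 1000 / E
= 21.21 * 1000 / 3732.96
= 5.6818 g CO2/MJ

5.6818 g CO2/MJ


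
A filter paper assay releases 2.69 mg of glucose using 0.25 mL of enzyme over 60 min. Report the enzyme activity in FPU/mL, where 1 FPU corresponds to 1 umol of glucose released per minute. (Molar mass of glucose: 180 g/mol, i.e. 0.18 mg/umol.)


Activity = glucose_mg / (0.18 mg/umol * V_mL * t_min)
= 2.69 / (0.18 * 0.25 * 60)
= 0.9963 FPU/mL

0.9963 FPU/mL


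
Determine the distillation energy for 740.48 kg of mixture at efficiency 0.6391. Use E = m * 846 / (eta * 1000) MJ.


E = m * 846 / (eta * 1000)
= 740.48 * 846 / (0.6391 * 1000)
= 980.2004 MJ

980.2004 MJ


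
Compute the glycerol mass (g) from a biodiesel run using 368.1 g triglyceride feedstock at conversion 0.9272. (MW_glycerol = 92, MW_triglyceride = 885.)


glycerol = oil * conv * (92/885)
= 368.1 * 0.9272 * 92 / 885
= 35.4800 g

35.4800 g


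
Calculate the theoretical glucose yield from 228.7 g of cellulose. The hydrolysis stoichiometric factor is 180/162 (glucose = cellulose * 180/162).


glucose = cellulose * 180/162
= 228.7 * 180/162
= 254.1111 g

254.1111 g


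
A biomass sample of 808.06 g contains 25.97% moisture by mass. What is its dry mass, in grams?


Wd = Ww * (1 - MC/100)
= 808.06 * (1 - 25.97/100)
= 598.2068 g

598.2068 g


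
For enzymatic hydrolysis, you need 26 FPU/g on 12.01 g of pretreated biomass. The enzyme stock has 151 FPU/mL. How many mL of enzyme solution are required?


V = dosage * m_sub / activity
V = 26 * 12.01 / 151
V = 2.0679 mL

2.0679 mL


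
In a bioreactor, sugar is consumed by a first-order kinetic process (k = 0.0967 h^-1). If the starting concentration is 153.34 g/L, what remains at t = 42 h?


S = S0 * exp(-k * t)
S = 153.34 * exp(-0.0967 * 42)
S = 2.6413 g/L

2.6413 g/L


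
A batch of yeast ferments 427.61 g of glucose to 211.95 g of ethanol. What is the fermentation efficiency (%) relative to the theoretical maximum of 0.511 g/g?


Fermentation efficiency = (actual / (0.511 * glucose)) * 100
= (211.95 / (0.511 * 427.61)) * 100
= 96.9984%

96.9984%


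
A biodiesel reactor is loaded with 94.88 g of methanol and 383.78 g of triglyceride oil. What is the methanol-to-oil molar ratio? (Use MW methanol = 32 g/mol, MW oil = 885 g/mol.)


Molar ratio = n_MeOH / n_oil = (MeOH/32) / (oil/885) = (MeOH * 885) / (32 * oil)
= (94.88 * 885) / (32 * 383.78)
= 6.8373

6.8373


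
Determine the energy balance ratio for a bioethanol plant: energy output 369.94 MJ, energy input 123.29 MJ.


EROI = E_out / E_in
= 369.94 / 123.29
= 3.0006

3.0006


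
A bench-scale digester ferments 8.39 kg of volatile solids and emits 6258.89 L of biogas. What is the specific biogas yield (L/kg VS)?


Y = V / VS
= 6258.89 / 8.39
= 745.9940 L/kg VS

745.9940 L/kg VS


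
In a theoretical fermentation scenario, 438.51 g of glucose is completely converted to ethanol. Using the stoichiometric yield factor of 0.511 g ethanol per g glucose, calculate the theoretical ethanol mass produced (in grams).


Theoretical ethanol yield: m_EtOH = 0.511 * m_glucose
m_EtOH = 0.511 * 438.51 = 224.0786 g

224.0786 g


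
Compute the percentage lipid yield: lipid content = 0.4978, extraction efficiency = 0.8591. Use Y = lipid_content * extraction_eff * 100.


Y = lipid_content * extraction_eff * 100
= 0.4978 * 0.8591 * 100
= 42.7660%

42.7660%


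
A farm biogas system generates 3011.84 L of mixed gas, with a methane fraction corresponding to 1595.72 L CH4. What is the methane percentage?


CH4% = V_CH4 / V_total * 100
= 1595.72 / 3011.84 * 100
= 52.9816%

52.9816%


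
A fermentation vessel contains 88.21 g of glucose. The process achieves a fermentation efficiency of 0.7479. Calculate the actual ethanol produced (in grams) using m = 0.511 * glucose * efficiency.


Actual ethanol: m = 0.511 * 88.21 * 0.7479
m = 33.7118 g

33.7118 g


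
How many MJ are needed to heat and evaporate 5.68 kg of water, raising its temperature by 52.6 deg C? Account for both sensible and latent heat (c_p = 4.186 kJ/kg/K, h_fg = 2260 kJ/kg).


E = m_water * (4.186 * dT + 2260) / 1000
= 5.68 * (4.186 * 52.6 + 2260) / 1000
= 14.0874 MJ

14.0874 MJ


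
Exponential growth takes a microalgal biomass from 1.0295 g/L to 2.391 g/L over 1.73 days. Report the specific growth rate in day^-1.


mu = ln(X2/X1) / dt
= ln(2.391/1.0295) / 1.73
= 0.4871 per day

0.4871 per day


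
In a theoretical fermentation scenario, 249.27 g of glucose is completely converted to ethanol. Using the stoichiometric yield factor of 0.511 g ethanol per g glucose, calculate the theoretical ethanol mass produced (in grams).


Theoretical ethanol yield: m_EtOH = 0.511 * m_glucose
m_EtOH = 0.511 * 249.27 = 127.3770 g

127.3770 g


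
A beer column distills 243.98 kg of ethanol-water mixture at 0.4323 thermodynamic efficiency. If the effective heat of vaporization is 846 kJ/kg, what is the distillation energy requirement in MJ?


E = m * 846 / (eta * 1000)
= 243.98 * 846 / (0.4323 * 1000)
= 477.4626 MJ

477.4626 MJ


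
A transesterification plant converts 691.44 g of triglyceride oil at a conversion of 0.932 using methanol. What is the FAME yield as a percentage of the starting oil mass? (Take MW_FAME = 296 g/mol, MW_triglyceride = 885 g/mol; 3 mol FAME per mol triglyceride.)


m_FAME = oil * conv * (3 * 296 / 885) = oil * conv * (888/885)
= 691.44 * 0.932 * 888 / 885
= 646.6066 g
Y = m_FAME / oil * 100 = conv * (888/885) * 100
= 0.932 * 888 / 885 * 100
= 93.52%

93.52%


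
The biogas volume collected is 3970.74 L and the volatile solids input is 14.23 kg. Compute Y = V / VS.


Y = V / VS
= 3970.74 / 14.23
= 279.0401 L/kg VS

279.0401 L/kg VS


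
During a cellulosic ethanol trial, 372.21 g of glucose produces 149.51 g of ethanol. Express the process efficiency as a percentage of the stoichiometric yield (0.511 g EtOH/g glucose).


Fermentation efficiency = (actual / (0.511 * glucose)) * 100
= (149.51 / (0.511 * 372.21)) * 100
= 78.6070%

78.6070%


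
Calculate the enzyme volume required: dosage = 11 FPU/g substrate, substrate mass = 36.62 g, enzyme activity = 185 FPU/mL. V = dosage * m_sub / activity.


V = dosage * m_sub / activity
V = 11 * 36.62 / 185
V = 2.1774 mL

2.1774 mL


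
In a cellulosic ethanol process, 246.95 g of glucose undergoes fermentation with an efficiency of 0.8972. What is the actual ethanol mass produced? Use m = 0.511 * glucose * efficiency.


Actual ethanol: m = 0.511 * 246.95 * 0.8972
m = 113.2190 g

113.2190 g


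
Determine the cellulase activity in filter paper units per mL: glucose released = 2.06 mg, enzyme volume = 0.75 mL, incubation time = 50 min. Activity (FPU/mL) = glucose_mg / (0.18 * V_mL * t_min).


Activity = glucose_mg / (0.18 mg/umol * V_mL * t_min)
= 2.06 / (0.18 * 0.75 * 50)
= 0.3052 FPU/mL

0.3052 FPU/mL


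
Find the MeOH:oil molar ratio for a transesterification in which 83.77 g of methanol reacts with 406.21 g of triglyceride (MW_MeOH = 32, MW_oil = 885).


Molar ratio = n_MeOH / n_oil = (MeOH/32) / (oil/885) = (MeOH * 885) / (32 * oil)
= (83.77 * 885) / (32 * 406.21)
= 5.7034

5.7034


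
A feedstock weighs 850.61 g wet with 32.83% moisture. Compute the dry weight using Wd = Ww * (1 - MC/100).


Wd = Ww * (1 - MC/100)
= 850.61 * (1 - 32.83/100)
= 571.3547 g

571.3547 g


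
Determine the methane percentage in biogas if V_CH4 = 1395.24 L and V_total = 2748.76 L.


CH4% = V_CH4 / V_total * 100
= 1395.24 / 2748.76 * 100
= 50.7589%

50.7589%


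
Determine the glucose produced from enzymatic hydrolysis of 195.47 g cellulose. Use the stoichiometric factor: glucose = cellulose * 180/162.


glucose = cellulose * 180/162
= 195.47 * 180/162
= 217.1889 g

217.1889 g


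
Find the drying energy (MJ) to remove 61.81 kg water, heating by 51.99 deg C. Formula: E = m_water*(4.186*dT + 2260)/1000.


E = m_water * (4.186 * dT + 2260) / 1000
= 61.81 * (4.186 * 51.99 + 2260) / 1000
= 153.1423 MJ

153.1423 MJ


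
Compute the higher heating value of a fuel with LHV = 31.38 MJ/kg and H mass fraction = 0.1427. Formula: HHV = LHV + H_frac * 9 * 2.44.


HHV = LHV + H_frac * 9 * 2.44
= 31.38 + 0.1427 * 9 * 2.44
= 34.5137 MJ/kg

34.5137 MJ/kg


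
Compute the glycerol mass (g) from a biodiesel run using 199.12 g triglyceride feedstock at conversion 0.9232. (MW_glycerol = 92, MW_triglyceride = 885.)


glycerol = oil * conv * (92/885)
= 199.12 * 0.9232 * 92 / 885
= 19.1098 g

19.1098 g


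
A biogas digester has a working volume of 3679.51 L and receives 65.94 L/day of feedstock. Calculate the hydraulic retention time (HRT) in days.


HRT = V / Q
= 3679.51 / 65.94
= 55.8009 days

55.8009 days


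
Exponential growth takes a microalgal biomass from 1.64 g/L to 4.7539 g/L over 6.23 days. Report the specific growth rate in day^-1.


mu = ln(X2/X1) / dt
= ln(4.7539/1.64) / 6.23
= 0.1708 per day

0.1708 per day


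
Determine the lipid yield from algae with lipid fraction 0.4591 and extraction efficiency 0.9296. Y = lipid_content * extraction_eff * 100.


Y = lipid_content * extraction_eff * 100
= 0.4591 * 0.9296 * 100
= 42.6779%

42.6779%


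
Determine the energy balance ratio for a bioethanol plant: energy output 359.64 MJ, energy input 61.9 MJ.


EROI = E_out / E_in
= 359.64 / 61.9
= 5.8100

5.8100


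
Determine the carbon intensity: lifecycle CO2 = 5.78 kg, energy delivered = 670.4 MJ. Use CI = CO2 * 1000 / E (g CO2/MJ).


CI = CO2 * 1000 / E
= 5.78 * 1000 / 670.4
= 8.6217 g CO2/MJ

8.6217 g CO2/MJ


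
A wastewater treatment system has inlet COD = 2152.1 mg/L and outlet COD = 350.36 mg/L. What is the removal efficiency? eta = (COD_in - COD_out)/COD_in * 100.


eta = (COD_in - COD_out) / COD_in * 100
= (2152.1 - 350.36) / 2152.1 * 100
= 83.7201%

83.7201%


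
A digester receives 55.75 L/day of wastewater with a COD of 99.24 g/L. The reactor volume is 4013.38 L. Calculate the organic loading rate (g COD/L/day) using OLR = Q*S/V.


OLR = Q * S / V
= 55.75 * 99.24 / 4013.38
= 1.3785 g/L/day

1.3785 g/L/day


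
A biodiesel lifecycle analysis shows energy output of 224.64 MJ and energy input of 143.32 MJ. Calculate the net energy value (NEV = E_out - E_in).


NEV = E_out - E_in
= 224.64 - 143.32
= 81.3200 MJ

81.3200 MJ


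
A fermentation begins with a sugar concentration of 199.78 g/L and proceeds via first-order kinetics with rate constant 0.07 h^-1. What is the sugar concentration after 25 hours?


S = S0 * exp(-k * t)
S = 199.78 * exp(-0.07 * 25)
S = 34.7166 g/L

34.7166 g/L


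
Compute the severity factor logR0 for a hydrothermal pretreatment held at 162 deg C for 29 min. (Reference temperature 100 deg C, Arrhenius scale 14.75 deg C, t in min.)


logR0 = log10(t * exp((T - 100) / 14.75))
= log10(29 * exp((162 - 100) / 14.75))
= 3.2879

3.2879


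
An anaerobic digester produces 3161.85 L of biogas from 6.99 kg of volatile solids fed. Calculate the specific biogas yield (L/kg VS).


Y = V / VS
= 3161.85 / 6.99
= 452.3391 L/kg VS

452.3391 L/kg VS


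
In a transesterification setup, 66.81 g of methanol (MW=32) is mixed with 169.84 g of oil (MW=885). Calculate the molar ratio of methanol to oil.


Molar ratio = n_MeOH / n_oil = (MeOH/32) / (oil/885) = (MeOH * 885) / (32 * oil)
= (66.81 * 885) / (32 * 169.84)
= 10.8791

10.8791


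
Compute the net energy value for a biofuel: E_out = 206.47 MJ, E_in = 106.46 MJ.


NEV = E_out - E_in
= 206.47 - 106.46
= 100.0100 MJ

100.0100 MJ


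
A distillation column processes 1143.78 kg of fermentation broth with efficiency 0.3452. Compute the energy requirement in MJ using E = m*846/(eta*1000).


E = m * 846 / (eta * 1000)
= 1143.78 * 846 / (0.3452 * 1000)
= 2803.1225 MJ

2803.1225 MJ


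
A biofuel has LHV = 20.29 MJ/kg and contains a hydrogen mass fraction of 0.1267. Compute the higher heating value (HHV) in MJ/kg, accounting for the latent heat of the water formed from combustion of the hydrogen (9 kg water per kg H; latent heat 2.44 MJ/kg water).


HHV = LHV + H_frac * 9 * 2.44
= 20.29 + 0.1267 * 9 * 2.44
= 23.0723 MJ/kg

23.0723 MJ/kg


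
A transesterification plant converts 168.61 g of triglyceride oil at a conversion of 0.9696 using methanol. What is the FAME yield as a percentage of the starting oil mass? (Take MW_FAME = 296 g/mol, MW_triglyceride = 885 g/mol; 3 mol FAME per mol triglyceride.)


m_FAME = oil * conv * (3 * 296 / 885) = oil * conv * (888/885)
= 168.61 * 0.9696 * 888 / 885
= 164.0384 g
Y = m_FAME / oil * 100 = conv * (888/885) * 100
= 0.9696 * 888 / 885 * 100
= 97.29%

97.29%


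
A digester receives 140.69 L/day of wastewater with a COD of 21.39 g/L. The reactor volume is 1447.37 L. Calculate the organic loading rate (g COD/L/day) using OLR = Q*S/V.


OLR = Q * S / V
= 140.69 * 21.39 / 1447.37
= 2.0792 g/L/day

2.0792 g/L/day


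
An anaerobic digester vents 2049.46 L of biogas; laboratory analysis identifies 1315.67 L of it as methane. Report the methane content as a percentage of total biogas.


CH4% = V_CH4 / V_total * 100
= 1315.67 / 2049.46 * 100
= 64.1959%

64.1959%


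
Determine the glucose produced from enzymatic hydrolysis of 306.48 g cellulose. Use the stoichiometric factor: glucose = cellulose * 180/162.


glucose = cellulose * 180/162
= 306.48 * 180/162
= 340.5333 g

340.5333 g


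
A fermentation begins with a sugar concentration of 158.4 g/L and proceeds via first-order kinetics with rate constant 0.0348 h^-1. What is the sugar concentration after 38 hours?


S = S0 * exp(-k * t)
S = 158.4 * exp(-0.0348 * 38)
S = 42.2128 g/L

42.2128 g/L


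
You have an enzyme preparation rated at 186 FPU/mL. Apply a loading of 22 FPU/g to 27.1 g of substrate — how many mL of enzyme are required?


V = dosage * m_sub / activity
V = 22 * 27.1 / 186
V = 3.2054 mL

3.2054 mL


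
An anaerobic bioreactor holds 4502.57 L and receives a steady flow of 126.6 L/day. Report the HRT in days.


HRT = V / Q
= 4502.57 / 126.6
= 35.5653 days

35.5653 days


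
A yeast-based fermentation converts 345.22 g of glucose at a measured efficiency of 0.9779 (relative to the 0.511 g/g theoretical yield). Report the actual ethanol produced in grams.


Actual ethanol: m = 0.511 * 345.22 * 0.9779
m = 172.5088 g

172.5088 g


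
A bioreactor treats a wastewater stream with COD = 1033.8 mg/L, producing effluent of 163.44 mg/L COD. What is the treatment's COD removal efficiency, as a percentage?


eta = (COD_in - COD_out) / COD_in * 100
= (1033.8 - 163.44) / 1033.8 * 100
= 84.1904%

84.1904%


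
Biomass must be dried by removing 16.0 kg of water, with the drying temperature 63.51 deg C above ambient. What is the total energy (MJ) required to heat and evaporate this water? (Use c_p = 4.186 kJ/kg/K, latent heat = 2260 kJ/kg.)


E = m_water * (4.186 * dT + 2260) / 1000
= 16.0 * (4.186 * 63.51 + 2260) / 1000
= 40.4136 MJ

40.4136 MJ


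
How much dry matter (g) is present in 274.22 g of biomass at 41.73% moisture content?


Wd = Ww * (1 - MC/100)
= 274.22 * (1 - 41.73/100)
= 159.7880 g

159.7880 g


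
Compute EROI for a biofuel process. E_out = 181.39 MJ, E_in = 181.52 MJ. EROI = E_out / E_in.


EROI = E_out / E_in
= 181.39 / 181.52
= 0.9993

0.9993


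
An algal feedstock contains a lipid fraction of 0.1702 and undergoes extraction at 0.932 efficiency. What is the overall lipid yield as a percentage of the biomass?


Y = lipid_content * extraction_eff * 100
= 0.1702 * 0.932 * 100
= 15.8626%

15.8626%


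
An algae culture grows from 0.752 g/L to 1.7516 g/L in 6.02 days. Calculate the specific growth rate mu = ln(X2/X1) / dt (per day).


mu = ln(X2/X1) / dt
= ln(1.7516/0.752) / 6.02
= 0.1405 per day

0.1405 per day


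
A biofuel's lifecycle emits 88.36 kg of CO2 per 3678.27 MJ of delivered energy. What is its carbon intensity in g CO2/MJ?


CI = CO2 * 1000 / E
= 88.36 * 1000 / 3678.27
= 24.0222 g CO2/MJ

24.0222 g CO2/MJ


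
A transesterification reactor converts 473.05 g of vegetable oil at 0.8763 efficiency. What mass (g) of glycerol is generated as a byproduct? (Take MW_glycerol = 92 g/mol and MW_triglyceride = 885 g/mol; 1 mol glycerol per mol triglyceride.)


glycerol = oil * conv * (92/885)
= 473.05 * 0.8763 * 92 / 885
= 43.0928 g

43.0928 g


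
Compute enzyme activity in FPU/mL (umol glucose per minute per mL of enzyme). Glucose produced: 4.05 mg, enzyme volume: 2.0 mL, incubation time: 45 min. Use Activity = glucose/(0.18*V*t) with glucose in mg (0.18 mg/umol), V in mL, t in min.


Activity = glucose_mg / (0.18 mg/umol * V_mL * t_min)
= 4.05 / (0.18 * 2.0 * 45)
= 0.2500 FPU/mL

0.2500 FPU/mL


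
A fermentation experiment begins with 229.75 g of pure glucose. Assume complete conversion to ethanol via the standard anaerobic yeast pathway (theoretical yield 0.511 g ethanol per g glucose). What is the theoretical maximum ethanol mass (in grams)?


Theoretical ethanol yield: m_EtOH = 0.511 * m_glucose
m_EtOH = 0.511 * 229.75 = 117.4023 g

117.4023 g


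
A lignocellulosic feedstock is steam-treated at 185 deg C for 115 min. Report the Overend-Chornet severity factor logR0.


logR0 = log10(t * exp((T - 100) / 14.75))
= log10(115 * exp((185 - 100) / 14.75))
= 4.5634

4.5634


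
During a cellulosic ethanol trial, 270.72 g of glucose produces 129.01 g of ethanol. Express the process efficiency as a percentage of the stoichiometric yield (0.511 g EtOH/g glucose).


Fermentation efficiency = (actual / (0.511 * glucose)) * 100
= (129.01 / (0.511 * 270.72)) * 100
= 93.2571%

93.2571%


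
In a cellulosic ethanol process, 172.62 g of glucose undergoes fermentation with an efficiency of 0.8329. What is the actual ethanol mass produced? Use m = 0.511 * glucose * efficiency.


Actual ethanol: m = 0.511 * 172.62 * 0.8329
m = 73.4691 g

73.4691 g


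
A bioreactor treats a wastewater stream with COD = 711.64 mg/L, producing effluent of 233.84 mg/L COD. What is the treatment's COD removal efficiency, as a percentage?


eta = (COD_in - COD_out) / COD_in * 100
= (711.64 - 233.84) / 711.64 * 100
= 67.1407%

67.1407%


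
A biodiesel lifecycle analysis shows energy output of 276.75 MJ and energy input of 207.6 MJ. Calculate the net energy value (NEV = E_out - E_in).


NEV = E_out - E_in
= 276.75 - 207.6
= 69.1500 MJ

69.1500 MJ


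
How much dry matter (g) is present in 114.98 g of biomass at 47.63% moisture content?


Wd = Ww * (1 - MC/100)
= 114.98 * (1 - 47.63/100)
= 60.2150 g

60.2150 g


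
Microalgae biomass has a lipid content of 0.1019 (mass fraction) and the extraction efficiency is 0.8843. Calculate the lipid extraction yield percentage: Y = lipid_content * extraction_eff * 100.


Y = lipid_content * extraction_eff * 100
= 0.1019 * 0.8843 * 100
= 9.0110%

9.0110%


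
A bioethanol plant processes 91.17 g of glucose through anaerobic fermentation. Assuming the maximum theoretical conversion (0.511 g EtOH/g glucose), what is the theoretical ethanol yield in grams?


Theoretical ethanol yield: m_EtOH = 0.511 * m_glucose
m_EtOH = 0.511 * 91.17 = 46.5879 g

46.5879 g


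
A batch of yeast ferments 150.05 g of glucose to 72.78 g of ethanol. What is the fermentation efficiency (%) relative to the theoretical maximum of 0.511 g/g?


Fermentation efficiency = (actual / (0.511 * glucose)) * 100
= (72.78 / (0.511 * 150.05)) * 100
= 94.9194%

94.9194%


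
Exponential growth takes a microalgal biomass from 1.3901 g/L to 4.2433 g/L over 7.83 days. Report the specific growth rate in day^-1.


mu = ln(X2/X1) / dt
= ln(4.2433/1.3901) / 7.83
= 0.1425 per day

0.1425 per day


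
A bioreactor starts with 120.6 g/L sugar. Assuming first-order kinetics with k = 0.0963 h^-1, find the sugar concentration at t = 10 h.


S = S0 * exp(-k * t)
S = 120.6 * exp(-0.0963 * 10)
S = 46.0386 g/L

46.0386 g/L


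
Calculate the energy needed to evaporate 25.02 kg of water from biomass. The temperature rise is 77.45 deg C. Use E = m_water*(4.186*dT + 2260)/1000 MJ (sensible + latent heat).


E = m_water * (4.186 * dT + 2260) / 1000
= 25.02 * (4.186 * 77.45 + 2260) / 1000
= 64.6568 MJ

64.6568 MJ


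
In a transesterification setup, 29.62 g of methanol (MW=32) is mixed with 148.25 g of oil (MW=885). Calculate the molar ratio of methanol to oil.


Molar ratio = n_MeOH / n_oil = (MeOH/32) / (oil/885) = (MeOH * 885) / (32 * oil)
= (29.62 * 885) / (32 * 148.25)
= 5.5257

5.5257


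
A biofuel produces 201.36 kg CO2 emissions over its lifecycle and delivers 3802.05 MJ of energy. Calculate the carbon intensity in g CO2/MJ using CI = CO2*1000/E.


CI = CO2 * 1000 / E
= 201.36 * 1000 / 3802.05
= 52.9609 g CO2/MJ

52.9609 g CO2/MJ
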